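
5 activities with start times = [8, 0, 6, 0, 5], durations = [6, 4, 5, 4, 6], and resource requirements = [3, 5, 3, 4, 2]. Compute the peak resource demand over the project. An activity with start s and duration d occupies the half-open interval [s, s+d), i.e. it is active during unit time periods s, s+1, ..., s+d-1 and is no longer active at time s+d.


Each activity i is active on [start_i, start_i + duration_i).
Compute total resource usage per time slot:
  t=0: active resources = [5, 4], total = 9
  t=1: active resources = [5, 4], total = 9
  t=2: active resources = [5, 4], total = 9
  t=3: active resources = [5, 4], total = 9
  t=4: active resources = [], total = 0
  t=5: active resources = [2], total = 2
  t=6: active resources = [3, 2], total = 5
  t=7: active resources = [3, 2], total = 5
  t=8: active resources = [3, 3, 2], total = 8
  t=9: active resources = [3, 3, 2], total = 8
  t=10: active resources = [3, 3, 2], total = 8
  t=11: active resources = [3], total = 3
  t=12: active resources = [3], total = 3
  t=13: active resources = [3], total = 3
Peak resource demand = 9

9


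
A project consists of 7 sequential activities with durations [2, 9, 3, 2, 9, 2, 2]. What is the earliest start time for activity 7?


Activity 7 starts after activities 1 through 6 complete.
Predecessor durations: [2, 9, 3, 2, 9, 2]
ES = 2 + 9 + 3 + 2 + 9 + 2 = 27

27


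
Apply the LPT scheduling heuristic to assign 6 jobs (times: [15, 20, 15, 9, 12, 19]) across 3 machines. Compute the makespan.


Sort jobs in decreasing order (LPT): [20, 19, 15, 15, 12, 9]
Assign each job to the least loaded machine:
  Machine 1: jobs [20, 9], load = 29
  Machine 2: jobs [19, 12], load = 31
  Machine 3: jobs [15, 15], load = 30
Makespan = max load = 31

31


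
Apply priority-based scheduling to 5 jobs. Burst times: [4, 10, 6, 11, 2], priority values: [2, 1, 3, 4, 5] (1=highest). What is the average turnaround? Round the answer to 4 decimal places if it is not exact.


Sort by priority (ascending = highest first):
Order: [(1, 10), (2, 4), (3, 6), (4, 11), (5, 2)]
Completion times:
  Priority 1, burst=10, C=10
  Priority 2, burst=4, C=14
  Priority 3, burst=6, C=20
  Priority 4, burst=11, C=31
  Priority 5, burst=2, C=33
Average turnaround = 108/5 = 21.6

21.6


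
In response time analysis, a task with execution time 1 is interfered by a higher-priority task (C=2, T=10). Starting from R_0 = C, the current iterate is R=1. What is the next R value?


R_next = C + ceil(R_prev / T_hp) * C_hp
ceil(1 / 10) = ceil(0.1) = 1
Interference = 1 * 2 = 2
R_next = 1 + 2 = 3

3


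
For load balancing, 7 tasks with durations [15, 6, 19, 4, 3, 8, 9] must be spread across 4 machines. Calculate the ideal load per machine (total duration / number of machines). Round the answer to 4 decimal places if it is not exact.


Total processing time = 15 + 6 + 19 + 4 + 3 + 8 + 9 = 64
Number of machines = 4
Ideal balanced load = 64 / 4 = 16.0

16.0


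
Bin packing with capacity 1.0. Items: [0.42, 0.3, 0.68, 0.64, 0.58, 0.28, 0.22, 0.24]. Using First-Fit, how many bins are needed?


Place items sequentially using First-Fit:
  Item 0.42 -> new Bin 1
  Item 0.3 -> Bin 1 (now 0.72)
  Item 0.68 -> new Bin 2
  Item 0.64 -> new Bin 3
  Item 0.58 -> new Bin 4
  Item 0.28 -> Bin 1 (now 1.0)
  Item 0.22 -> Bin 2 (now 0.9)
  Item 0.24 -> Bin 3 (now 0.88)
Total bins used = 4

4


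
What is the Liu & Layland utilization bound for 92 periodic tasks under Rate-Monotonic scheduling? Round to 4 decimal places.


Compute 2^(1/92) = 1.0075626620
Subtract 1: 1.0075626620 - 1 = 0.0075626620
Multiply by n: 92 * 0.0075626620 = 0.6957649040
Round to 4 dp: 0.6958

0.6958


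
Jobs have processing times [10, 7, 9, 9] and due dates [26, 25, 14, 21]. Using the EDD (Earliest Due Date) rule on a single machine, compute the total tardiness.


Sort by due date (EDD order): [(9, 14), (9, 21), (7, 25), (10, 26)]
Compute completion times and tardiness:
  Job 1: p=9, d=14, C=9, tardiness=max(0,9-14)=0
  Job 2: p=9, d=21, C=18, tardiness=max(0,18-21)=0
  Job 3: p=7, d=25, C=25, tardiness=max(0,25-25)=0
  Job 4: p=10, d=26, C=35, tardiness=max(0,35-26)=9
Total tardiness = 9

9


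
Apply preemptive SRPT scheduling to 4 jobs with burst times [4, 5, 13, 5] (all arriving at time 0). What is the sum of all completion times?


Since all jobs arrive at t=0, SRPT equals SPT ordering.
SPT order: [4, 5, 5, 13]
Completion times:
  Job 1: p=4, C=4
  Job 2: p=5, C=9
  Job 3: p=5, C=14
  Job 4: p=13, C=27
Total completion time = 4 + 9 + 14 + 27 = 54

54


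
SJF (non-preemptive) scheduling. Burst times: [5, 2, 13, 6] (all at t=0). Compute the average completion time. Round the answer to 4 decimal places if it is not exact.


SJF order (ascending): [2, 5, 6, 13]
Completion times:
  Job 1: burst=2, C=2
  Job 2: burst=5, C=7
  Job 3: burst=6, C=13
  Job 4: burst=13, C=26
Average completion = 48/4 = 12.0

12.0


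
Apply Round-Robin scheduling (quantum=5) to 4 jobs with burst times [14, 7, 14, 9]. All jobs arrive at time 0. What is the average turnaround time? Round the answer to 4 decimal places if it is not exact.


Time quantum = 5
Execution trace:
  J1 runs 5 units, time = 5
  J2 runs 5 units, time = 10
  J3 runs 5 units, time = 15
  J4 runs 5 units, time = 20
  J1 runs 5 units, time = 25
  J2 runs 2 units, time = 27
  J3 runs 5 units, time = 32
  J4 runs 4 units, time = 36
  J1 runs 4 units, time = 40
  J3 runs 4 units, time = 44
Finish times: [40, 27, 44, 36]
Average turnaround = 147/4 = 36.75

36.75


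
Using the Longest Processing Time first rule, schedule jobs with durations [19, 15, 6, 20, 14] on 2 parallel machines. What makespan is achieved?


Sort jobs in decreasing order (LPT): [20, 19, 15, 14, 6]
Assign each job to the least loaded machine:
  Machine 1: jobs [20, 14, 6], load = 40
  Machine 2: jobs [19, 15], load = 34
Makespan = max load = 40

40


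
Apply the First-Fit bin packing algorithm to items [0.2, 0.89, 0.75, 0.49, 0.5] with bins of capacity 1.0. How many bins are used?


Place items sequentially using First-Fit:
  Item 0.2 -> new Bin 1
  Item 0.89 -> new Bin 2
  Item 0.75 -> Bin 1 (now 0.95)
  Item 0.49 -> new Bin 3
  Item 0.5 -> Bin 3 (now 0.99)
Total bins used = 3

3


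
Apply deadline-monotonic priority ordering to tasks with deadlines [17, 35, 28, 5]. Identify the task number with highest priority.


Sort tasks by relative deadline (ascending):
  Task 4: deadline = 5
  Task 1: deadline = 17
  Task 3: deadline = 28
  Task 2: deadline = 35
Priority order (highest first): [4, 1, 3, 2]
Highest priority task = 4

4


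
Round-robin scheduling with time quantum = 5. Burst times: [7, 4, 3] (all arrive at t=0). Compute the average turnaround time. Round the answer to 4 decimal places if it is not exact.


Time quantum = 5
Execution trace:
  J1 runs 5 units, time = 5
  J2 runs 4 units, time = 9
  J3 runs 3 units, time = 12
  J1 runs 2 units, time = 14
Finish times: [14, 9, 12]
Average turnaround = 35/3 = 11.6667

11.6667


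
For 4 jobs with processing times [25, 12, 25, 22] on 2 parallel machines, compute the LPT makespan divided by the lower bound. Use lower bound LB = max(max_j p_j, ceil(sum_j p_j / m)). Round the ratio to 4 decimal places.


LPT order: [25, 25, 22, 12]
Machine loads after assignment: [47, 37]
LPT makespan = 47
Lower bound = max(max_job, ceil(total/2)) = max(25, 42) = 42
Ratio = 47 / 42 = 1.119

1.119


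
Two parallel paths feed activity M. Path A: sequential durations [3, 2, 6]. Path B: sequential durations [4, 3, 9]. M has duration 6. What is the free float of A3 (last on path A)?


ES(A3) = sum of predecessors on chain A = 5
EF(A3) = ES + duration = 5 + 6 = 11
Successor of A3 is M. ES(M) = max(sum(A), sum(B)) = max(11, 16) = 16
Free float = ES(successor) - EF(current) = 16 - 11 = 5

5


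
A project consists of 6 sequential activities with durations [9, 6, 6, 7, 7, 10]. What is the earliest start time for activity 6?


Activity 6 starts after activities 1 through 5 complete.
Predecessor durations: [9, 6, 6, 7, 7]
ES = 9 + 6 + 6 + 7 + 7 = 35

35


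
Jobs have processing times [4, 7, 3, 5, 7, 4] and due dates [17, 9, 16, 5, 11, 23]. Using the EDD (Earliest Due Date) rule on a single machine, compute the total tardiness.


Sort by due date (EDD order): [(5, 5), (7, 9), (7, 11), (3, 16), (4, 17), (4, 23)]
Compute completion times and tardiness:
  Job 1: p=5, d=5, C=5, tardiness=max(0,5-5)=0
  Job 2: p=7, d=9, C=12, tardiness=max(0,12-9)=3
  Job 3: p=7, d=11, C=19, tardiness=max(0,19-11)=8
  Job 4: p=3, d=16, C=22, tardiness=max(0,22-16)=6
  Job 5: p=4, d=17, C=26, tardiness=max(0,26-17)=9
  Job 6: p=4, d=23, C=30, tardiness=max(0,30-23)=7
Total tardiness = 33

33


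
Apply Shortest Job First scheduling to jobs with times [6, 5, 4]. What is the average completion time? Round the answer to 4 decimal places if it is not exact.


SJF order (ascending): [4, 5, 6]
Completion times:
  Job 1: burst=4, C=4
  Job 2: burst=5, C=9
  Job 3: burst=6, C=15
Average completion = 28/3 = 9.3333

9.3333


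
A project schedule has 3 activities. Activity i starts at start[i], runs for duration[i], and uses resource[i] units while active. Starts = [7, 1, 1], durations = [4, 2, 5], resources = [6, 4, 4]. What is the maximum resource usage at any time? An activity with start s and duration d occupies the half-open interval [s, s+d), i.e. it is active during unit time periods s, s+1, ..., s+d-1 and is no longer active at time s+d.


Each activity i is active on [start_i, start_i + duration_i).
Compute total resource usage per time slot:
  t=0: active resources = [], total = 0
  t=1: active resources = [4, 4], total = 8
  t=2: active resources = [4, 4], total = 8
  t=3: active resources = [4], total = 4
  t=4: active resources = [4], total = 4
  t=5: active resources = [4], total = 4
  t=6: active resources = [], total = 0
  t=7: active resources = [6], total = 6
  t=8: active resources = [6], total = 6
  t=9: active resources = [6], total = 6
  t=10: active resources = [6], total = 6
Peak resource demand = 8

8


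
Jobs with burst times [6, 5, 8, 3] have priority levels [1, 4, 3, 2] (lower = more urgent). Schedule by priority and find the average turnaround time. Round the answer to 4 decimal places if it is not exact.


Sort by priority (ascending = highest first):
Order: [(1, 6), (2, 3), (3, 8), (4, 5)]
Completion times:
  Priority 1, burst=6, C=6
  Priority 2, burst=3, C=9
  Priority 3, burst=8, C=17
  Priority 4, burst=5, C=22
Average turnaround = 54/4 = 13.5

13.5


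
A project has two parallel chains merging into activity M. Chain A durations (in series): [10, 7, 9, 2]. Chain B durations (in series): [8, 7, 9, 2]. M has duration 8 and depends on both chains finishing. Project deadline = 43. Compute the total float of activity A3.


Forward pass: ES(A3) = sum of predecessors on chain A = 17
EF = ES + duration = 17 + 9 = 26
Backward pass: LF(M) = deadline = 43; LS(M) = 43 - 8 = 35
LF(A3) = LS(M) - sum(successors on chain A) = 35 - 2 = 33
LS = LF - duration = 33 - 9 = 24
Total float = LS - ES = 24 - 17 = 7

7


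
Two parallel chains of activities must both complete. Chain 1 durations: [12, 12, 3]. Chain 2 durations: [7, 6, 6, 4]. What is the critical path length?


Path A total = 12 + 12 + 3 = 27
Path B total = 7 + 6 + 6 + 4 = 23
Critical path = longest path = max(27, 23) = 27

27


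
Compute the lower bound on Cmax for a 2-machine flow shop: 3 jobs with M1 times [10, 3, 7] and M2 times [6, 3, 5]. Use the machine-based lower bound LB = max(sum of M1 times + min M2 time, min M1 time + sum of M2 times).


LB1 = sum(M1 times) + min(M2 times) = 20 + 3 = 23
LB2 = min(M1 times) + sum(M2 times) = 3 + 14 = 17
Lower bound = max(LB1, LB2) = max(23, 17) = 23

23


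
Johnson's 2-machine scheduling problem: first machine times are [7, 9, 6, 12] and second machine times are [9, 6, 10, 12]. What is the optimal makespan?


Apply Johnson's rule:
  Group 1 (a <= b): [(3, 6, 10), (1, 7, 9), (4, 12, 12)]
  Group 2 (a > b): [(2, 9, 6)]
Optimal job order: [3, 1, 4, 2]
Schedule:
  Job 3: M1 done at 6, M2 done at 16
  Job 1: M1 done at 13, M2 done at 25
  Job 4: M1 done at 25, M2 done at 37
  Job 2: M1 done at 34, M2 done at 43
Makespan = 43

43


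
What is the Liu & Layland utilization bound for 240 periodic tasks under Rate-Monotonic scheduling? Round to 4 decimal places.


Compute 2^(1/240) = 1.0028922879
Subtract 1: 1.0028922879 - 1 = 0.0028922879
Multiply by n: 240 * 0.0028922879 = 0.6941490960
Round to 4 dp: 0.6941

0.6941


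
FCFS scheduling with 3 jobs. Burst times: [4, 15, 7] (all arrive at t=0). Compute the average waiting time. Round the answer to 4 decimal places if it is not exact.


FCFS order (as given): [4, 15, 7]
Waiting times:
  Job 1: wait = 0
  Job 2: wait = 4
  Job 3: wait = 19
Sum of waiting times = 23
Average waiting time = 23/3 = 7.6667

7.6667


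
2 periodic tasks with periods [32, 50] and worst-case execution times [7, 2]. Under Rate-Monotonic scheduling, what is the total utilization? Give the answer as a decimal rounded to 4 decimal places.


Compute individual utilizations (exact fractions):
  Task 1: C/T = 7/32 (approx. 0.2188)
  Task 2: C/T = 2/50 = 1/25 (approx. 0.04)
Total utilization U = 7/32 + 1/25 = 207/800
Rounded to 4 decimal places: U = 0.2588
RM (Liu & Layland) bound for 2 tasks = 0.828427; compare with U = 207/800 (approx. 0.258750)
U <= bound, so schedulable by RM sufficient condition.

0.2588


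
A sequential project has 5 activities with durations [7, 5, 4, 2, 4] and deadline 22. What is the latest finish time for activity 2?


LF(activity 2) = deadline - sum of successor durations
Successors: activities 3 through 5 with durations [4, 2, 4]
Sum of successor durations = 10
LF = 22 - 10 = 12

12


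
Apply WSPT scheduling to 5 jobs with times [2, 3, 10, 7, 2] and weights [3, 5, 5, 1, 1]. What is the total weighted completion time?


Compute p/w ratios and sort ascending (WSPT): [(3, 5), (2, 3), (10, 5), (2, 1), (7, 1)]
Compute weighted completion times:
  Job (p=3,w=5): C=3, w*C=5*3=15
  Job (p=2,w=3): C=5, w*C=3*5=15
  Job (p=10,w=5): C=15, w*C=5*15=75
  Job (p=2,w=1): C=17, w*C=1*17=17
  Job (p=7,w=1): C=24, w*C=1*24=24
Total weighted completion time = 146

146


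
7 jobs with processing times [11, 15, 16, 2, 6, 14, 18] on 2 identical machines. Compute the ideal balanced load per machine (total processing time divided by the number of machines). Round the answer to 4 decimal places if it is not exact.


Total processing time = 11 + 15 + 16 + 2 + 6 + 14 + 18 = 82
Number of machines = 2
Ideal balanced load = 82 / 2 = 41.0

41.0


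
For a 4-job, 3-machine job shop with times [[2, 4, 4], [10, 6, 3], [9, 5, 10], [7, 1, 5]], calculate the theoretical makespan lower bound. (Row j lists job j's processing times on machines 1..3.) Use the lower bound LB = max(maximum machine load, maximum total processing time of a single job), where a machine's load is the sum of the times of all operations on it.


Machine loads:
  Machine 1: 2 + 10 + 9 + 7 = 28
  Machine 2: 4 + 6 + 5 + 1 = 16
  Machine 3: 4 + 3 + 10 + 5 = 22
Max machine load = 28
Job totals:
  Job 1: 10
  Job 2: 19
  Job 3: 24
  Job 4: 13
Max job total = 24
Lower bound = max(28, 24) = 28

28


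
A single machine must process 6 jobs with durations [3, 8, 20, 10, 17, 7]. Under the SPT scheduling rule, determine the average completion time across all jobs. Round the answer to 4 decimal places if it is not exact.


Sort jobs by processing time (SPT order): [3, 7, 8, 10, 17, 20]
Compute completion times sequentially:
  Job 1: processing = 3, completes at 3
  Job 2: processing = 7, completes at 10
  Job 3: processing = 8, completes at 18
  Job 4: processing = 10, completes at 28
  Job 5: processing = 17, completes at 45
  Job 6: processing = 20, completes at 65
Sum of completion times = 169
Average completion time = 169/6 = 28.1667

28.1667


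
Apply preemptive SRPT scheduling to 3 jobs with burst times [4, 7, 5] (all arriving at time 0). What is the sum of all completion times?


Since all jobs arrive at t=0, SRPT equals SPT ordering.
SPT order: [4, 5, 7]
Completion times:
  Job 1: p=4, C=4
  Job 2: p=5, C=9
  Job 3: p=7, C=16
Total completion time = 4 + 9 + 16 = 29

29


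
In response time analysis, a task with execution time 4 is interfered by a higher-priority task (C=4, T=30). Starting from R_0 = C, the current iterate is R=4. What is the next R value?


R_next = C + ceil(R_prev / T_hp) * C_hp
ceil(4 / 30) = ceil(0.1333) = 1
Interference = 1 * 4 = 4
R_next = 4 + 4 = 8

8


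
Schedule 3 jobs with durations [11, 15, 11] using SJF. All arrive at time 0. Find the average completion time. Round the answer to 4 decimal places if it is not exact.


SJF order (ascending): [11, 11, 15]
Completion times:
  Job 1: burst=11, C=11
  Job 2: burst=11, C=22
  Job 3: burst=15, C=37
Average completion = 70/3 = 23.3333

23.3333


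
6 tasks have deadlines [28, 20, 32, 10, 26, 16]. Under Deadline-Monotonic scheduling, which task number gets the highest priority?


Sort tasks by relative deadline (ascending):
  Task 4: deadline = 10
  Task 6: deadline = 16
  Task 2: deadline = 20
  Task 5: deadline = 26
  Task 1: deadline = 28
  Task 3: deadline = 32
Priority order (highest first): [4, 6, 2, 5, 1, 3]
Highest priority task = 4

4


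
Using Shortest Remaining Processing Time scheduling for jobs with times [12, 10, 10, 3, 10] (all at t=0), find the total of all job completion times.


Since all jobs arrive at t=0, SRPT equals SPT ordering.
SPT order: [3, 10, 10, 10, 12]
Completion times:
  Job 1: p=3, C=3
  Job 2: p=10, C=13
  Job 3: p=10, C=23
  Job 4: p=10, C=33
  Job 5: p=12, C=45
Total completion time = 3 + 13 + 23 + 33 + 45 = 117

117


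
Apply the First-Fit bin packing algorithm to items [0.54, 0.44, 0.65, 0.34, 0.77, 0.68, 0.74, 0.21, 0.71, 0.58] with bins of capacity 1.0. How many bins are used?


Place items sequentially using First-Fit:
  Item 0.54 -> new Bin 1
  Item 0.44 -> Bin 1 (now 0.98)
  Item 0.65 -> new Bin 2
  Item 0.34 -> Bin 2 (now 0.99)
  Item 0.77 -> new Bin 3
  Item 0.68 -> new Bin 4
  Item 0.74 -> new Bin 5
  Item 0.21 -> Bin 3 (now 0.98)
  Item 0.71 -> new Bin 6
  Item 0.58 -> new Bin 7
Total bins used = 7

7


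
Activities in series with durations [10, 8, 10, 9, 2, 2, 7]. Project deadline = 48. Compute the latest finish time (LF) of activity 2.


LF(activity 2) = deadline - sum of successor durations
Successors: activities 3 through 7 with durations [10, 9, 2, 2, 7]
Sum of successor durations = 30
LF = 48 - 30 = 18

18


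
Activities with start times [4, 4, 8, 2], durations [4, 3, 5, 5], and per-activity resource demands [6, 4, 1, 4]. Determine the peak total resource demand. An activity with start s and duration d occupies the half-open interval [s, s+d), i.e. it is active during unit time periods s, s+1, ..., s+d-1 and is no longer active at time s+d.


Each activity i is active on [start_i, start_i + duration_i).
Compute total resource usage per time slot:
  t=0: active resources = [], total = 0
  t=1: active resources = [], total = 0
  t=2: active resources = [4], total = 4
  t=3: active resources = [4], total = 4
  t=4: active resources = [6, 4, 4], total = 14
  t=5: active resources = [6, 4, 4], total = 14
  t=6: active resources = [6, 4, 4], total = 14
  t=7: active resources = [6], total = 6
  t=8: active resources = [1], total = 1
  t=9: active resources = [1], total = 1
  t=10: active resources = [1], total = 1
  t=11: active resources = [1], total = 1
  t=12: active resources = [1], total = 1
Peak resource demand = 14

14


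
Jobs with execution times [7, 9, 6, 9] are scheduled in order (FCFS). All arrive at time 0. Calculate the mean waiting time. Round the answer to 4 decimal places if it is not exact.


FCFS order (as given): [7, 9, 6, 9]
Waiting times:
  Job 1: wait = 0
  Job 2: wait = 7
  Job 3: wait = 16
  Job 4: wait = 22
Sum of waiting times = 45
Average waiting time = 45/4 = 11.25

11.25


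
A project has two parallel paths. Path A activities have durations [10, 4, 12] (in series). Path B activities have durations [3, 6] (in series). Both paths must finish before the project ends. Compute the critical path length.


Path A total = 10 + 4 + 12 = 26
Path B total = 3 + 6 = 9
Critical path = longest path = max(26, 9) = 26

26


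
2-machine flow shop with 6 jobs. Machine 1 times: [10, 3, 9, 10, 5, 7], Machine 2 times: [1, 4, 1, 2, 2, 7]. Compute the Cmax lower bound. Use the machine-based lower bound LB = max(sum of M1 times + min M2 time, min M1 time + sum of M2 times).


LB1 = sum(M1 times) + min(M2 times) = 44 + 1 = 45
LB2 = min(M1 times) + sum(M2 times) = 3 + 17 = 20
Lower bound = max(LB1, LB2) = max(45, 20) = 45

45


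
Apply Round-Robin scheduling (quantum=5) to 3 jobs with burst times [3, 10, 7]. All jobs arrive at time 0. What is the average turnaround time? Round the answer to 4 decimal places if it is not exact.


Time quantum = 5
Execution trace:
  J1 runs 3 units, time = 3
  J2 runs 5 units, time = 8
  J3 runs 5 units, time = 13
  J2 runs 5 units, time = 18
  J3 runs 2 units, time = 20
Finish times: [3, 18, 20]
Average turnaround = 41/3 = 13.6667

13.6667


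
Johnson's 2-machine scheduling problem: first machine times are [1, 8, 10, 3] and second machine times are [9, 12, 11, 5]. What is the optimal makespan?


Apply Johnson's rule:
  Group 1 (a <= b): [(1, 1, 9), (4, 3, 5), (2, 8, 12), (3, 10, 11)]
  Group 2 (a > b): []
Optimal job order: [1, 4, 2, 3]
Schedule:
  Job 1: M1 done at 1, M2 done at 10
  Job 4: M1 done at 4, M2 done at 15
  Job 2: M1 done at 12, M2 done at 27
  Job 3: M1 done at 22, M2 done at 38
Makespan = 38

38


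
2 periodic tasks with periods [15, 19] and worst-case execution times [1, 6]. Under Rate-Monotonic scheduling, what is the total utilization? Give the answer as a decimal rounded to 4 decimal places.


Compute individual utilizations (exact fractions):
  Task 1: C/T = 1/15 (approx. 0.0667)
  Task 2: C/T = 6/19 (approx. 0.3158)
Total utilization U = 1/15 + 6/19 = 109/285
Rounded to 4 decimal places: U = 0.3825
RM (Liu & Layland) bound for 2 tasks = 0.828427; compare with U = 109/285 (approx. 0.382456)
U <= bound, so schedulable by RM sufficient condition.

0.3825


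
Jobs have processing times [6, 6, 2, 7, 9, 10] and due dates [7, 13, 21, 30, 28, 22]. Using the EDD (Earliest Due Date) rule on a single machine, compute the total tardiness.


Sort by due date (EDD order): [(6, 7), (6, 13), (2, 21), (10, 22), (9, 28), (7, 30)]
Compute completion times and tardiness:
  Job 1: p=6, d=7, C=6, tardiness=max(0,6-7)=0
  Job 2: p=6, d=13, C=12, tardiness=max(0,12-13)=0
  Job 3: p=2, d=21, C=14, tardiness=max(0,14-21)=0
  Job 4: p=10, d=22, C=24, tardiness=max(0,24-22)=2
  Job 5: p=9, d=28, C=33, tardiness=max(0,33-28)=5
  Job 6: p=7, d=30, C=40, tardiness=max(0,40-30)=10
Total tardiness = 17

17


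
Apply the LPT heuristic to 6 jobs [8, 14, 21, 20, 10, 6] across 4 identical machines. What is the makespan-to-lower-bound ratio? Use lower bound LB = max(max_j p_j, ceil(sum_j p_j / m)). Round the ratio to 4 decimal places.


LPT order: [21, 20, 14, 10, 8, 6]
Machine loads after assignment: [21, 20, 20, 18]
LPT makespan = 21
Lower bound = max(max_job, ceil(total/4)) = max(21, 20) = 21
Ratio = 21 / 21 = 1.0

1.0


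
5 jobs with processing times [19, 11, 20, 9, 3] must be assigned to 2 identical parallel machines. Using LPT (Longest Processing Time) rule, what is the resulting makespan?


Sort jobs in decreasing order (LPT): [20, 19, 11, 9, 3]
Assign each job to the least loaded machine:
  Machine 1: jobs [20, 9, 3], load = 32
  Machine 2: jobs [19, 11], load = 30
Makespan = max load = 32

32


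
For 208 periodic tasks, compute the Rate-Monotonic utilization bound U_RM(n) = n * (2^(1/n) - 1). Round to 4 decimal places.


Compute 2^(1/208) = 1.0033379971
Subtract 1: 1.0033379971 - 1 = 0.0033379971
Multiply by n: 208 * 0.0033379971 = 0.6943033968
Round to 4 dp: 0.6943

0.6943


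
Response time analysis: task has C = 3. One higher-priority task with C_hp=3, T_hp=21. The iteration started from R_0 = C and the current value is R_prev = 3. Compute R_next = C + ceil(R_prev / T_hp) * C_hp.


R_next = C + ceil(R_prev / T_hp) * C_hp
ceil(3 / 21) = ceil(0.1429) = 1
Interference = 1 * 3 = 3
R_next = 3 + 3 = 6

6


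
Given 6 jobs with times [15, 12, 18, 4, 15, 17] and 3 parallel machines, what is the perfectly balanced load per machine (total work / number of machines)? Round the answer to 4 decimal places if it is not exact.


Total processing time = 15 + 12 + 18 + 4 + 15 + 17 = 81
Number of machines = 3
Ideal balanced load = 81 / 3 = 27.0

27.0


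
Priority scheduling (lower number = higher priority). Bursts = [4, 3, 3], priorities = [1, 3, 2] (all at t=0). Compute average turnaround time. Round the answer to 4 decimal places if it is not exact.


Sort by priority (ascending = highest first):
Order: [(1, 4), (2, 3), (3, 3)]
Completion times:
  Priority 1, burst=4, C=4
  Priority 2, burst=3, C=7
  Priority 3, burst=3, C=10
Average turnaround = 21/3 = 7.0

7.0


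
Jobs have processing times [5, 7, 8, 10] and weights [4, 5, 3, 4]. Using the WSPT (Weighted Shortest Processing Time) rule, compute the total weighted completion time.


Compute p/w ratios and sort ascending (WSPT): [(5, 4), (7, 5), (10, 4), (8, 3)]
Compute weighted completion times:
  Job (p=5,w=4): C=5, w*C=4*5=20
  Job (p=7,w=5): C=12, w*C=5*12=60
  Job (p=10,w=4): C=22, w*C=4*22=88
  Job (p=8,w=3): C=30, w*C=3*30=90
Total weighted completion time = 258

258


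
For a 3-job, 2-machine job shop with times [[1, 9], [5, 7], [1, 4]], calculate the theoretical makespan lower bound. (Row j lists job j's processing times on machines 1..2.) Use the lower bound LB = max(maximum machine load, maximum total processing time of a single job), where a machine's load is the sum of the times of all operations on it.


Machine loads:
  Machine 1: 1 + 5 + 1 = 7
  Machine 2: 9 + 7 + 4 = 20
Max machine load = 20
Job totals:
  Job 1: 10
  Job 2: 12
  Job 3: 5
Max job total = 12
Lower bound = max(20, 12) = 20

20


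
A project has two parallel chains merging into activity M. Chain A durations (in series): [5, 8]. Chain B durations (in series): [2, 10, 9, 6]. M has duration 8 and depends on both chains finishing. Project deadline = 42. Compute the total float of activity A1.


Forward pass: ES(A1) = sum of predecessors on chain A = 0
EF = ES + duration = 0 + 5 = 5
Backward pass: LF(M) = deadline = 42; LS(M) = 42 - 8 = 34
LF(A1) = LS(M) - sum(successors on chain A) = 34 - 8 = 26
LS = LF - duration = 26 - 5 = 21
Total float = LS - ES = 21 - 0 = 21

21


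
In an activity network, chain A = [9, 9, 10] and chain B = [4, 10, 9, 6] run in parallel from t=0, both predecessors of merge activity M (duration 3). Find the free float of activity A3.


ES(A3) = sum of predecessors on chain A = 18
EF(A3) = ES + duration = 18 + 10 = 28
Successor of A3 is M. ES(M) = max(sum(A), sum(B)) = max(28, 29) = 29
Free float = ES(successor) - EF(current) = 29 - 28 = 1

1


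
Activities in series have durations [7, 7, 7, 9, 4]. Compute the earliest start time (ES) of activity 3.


Activity 3 starts after activities 1 through 2 complete.
Predecessor durations: [7, 7]
ES = 7 + 7 = 14

14


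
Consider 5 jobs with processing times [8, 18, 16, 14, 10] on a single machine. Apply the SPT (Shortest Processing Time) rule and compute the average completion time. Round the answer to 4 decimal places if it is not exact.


Sort jobs by processing time (SPT order): [8, 10, 14, 16, 18]
Compute completion times sequentially:
  Job 1: processing = 8, completes at 8
  Job 2: processing = 10, completes at 18
  Job 3: processing = 14, completes at 32
  Job 4: processing = 16, completes at 48
  Job 5: processing = 18, completes at 66
Sum of completion times = 172
Average completion time = 172/5 = 34.4

34.4


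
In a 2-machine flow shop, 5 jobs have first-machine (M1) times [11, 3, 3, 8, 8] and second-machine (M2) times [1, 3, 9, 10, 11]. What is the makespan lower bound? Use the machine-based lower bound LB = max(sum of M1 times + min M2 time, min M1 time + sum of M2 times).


LB1 = sum(M1 times) + min(M2 times) = 33 + 1 = 34
LB2 = min(M1 times) + sum(M2 times) = 3 + 34 = 37
Lower bound = max(LB1, LB2) = max(34, 37) = 37

37


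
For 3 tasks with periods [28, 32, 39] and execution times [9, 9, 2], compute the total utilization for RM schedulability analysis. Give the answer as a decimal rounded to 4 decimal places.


Compute individual utilizations (exact fractions):
  Task 1: C/T = 9/28 (approx. 0.3214)
  Task 2: C/T = 9/32 (approx. 0.2813)
  Task 3: C/T = 2/39 (approx. 0.0513)
Total utilization U = 9/28 + 9/32 + 2/39 = 5713/8736
Rounded to 4 decimal places: U = 0.6540
RM (Liu & Layland) bound for 3 tasks = 0.779763; compare with U = 5713/8736 (approx. 0.653961)
U <= bound, so schedulable by RM sufficient condition.

0.6540


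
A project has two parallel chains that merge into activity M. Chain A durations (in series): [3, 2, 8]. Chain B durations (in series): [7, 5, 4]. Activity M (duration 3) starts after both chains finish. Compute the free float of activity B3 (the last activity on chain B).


ES(B3) = sum of predecessors on chain B = 12
EF(B3) = ES + duration = 12 + 4 = 16
Successor of B3 is M. ES(M) = max(sum(A), sum(B)) = max(13, 16) = 16
Free float = ES(successor) - EF(current) = 16 - 16 = 0

0


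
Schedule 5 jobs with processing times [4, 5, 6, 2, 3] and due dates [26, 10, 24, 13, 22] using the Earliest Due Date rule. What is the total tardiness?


Sort by due date (EDD order): [(5, 10), (2, 13), (3, 22), (6, 24), (4, 26)]
Compute completion times and tardiness:
  Job 1: p=5, d=10, C=5, tardiness=max(0,5-10)=0
  Job 2: p=2, d=13, C=7, tardiness=max(0,7-13)=0
  Job 3: p=3, d=22, C=10, tardiness=max(0,10-22)=0
  Job 4: p=6, d=24, C=16, tardiness=max(0,16-24)=0
  Job 5: p=4, d=26, C=20, tardiness=max(0,20-26)=0
Total tardiness = 0

0


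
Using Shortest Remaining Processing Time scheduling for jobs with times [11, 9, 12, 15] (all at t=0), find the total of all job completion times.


Since all jobs arrive at t=0, SRPT equals SPT ordering.
SPT order: [9, 11, 12, 15]
Completion times:
  Job 1: p=9, C=9
  Job 2: p=11, C=20
  Job 3: p=12, C=32
  Job 4: p=15, C=47
Total completion time = 9 + 20 + 32 + 47 = 108

108


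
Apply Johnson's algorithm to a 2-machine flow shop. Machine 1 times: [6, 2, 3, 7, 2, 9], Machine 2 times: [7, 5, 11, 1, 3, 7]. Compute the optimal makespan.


Apply Johnson's rule:
  Group 1 (a <= b): [(2, 2, 5), (5, 2, 3), (3, 3, 11), (1, 6, 7)]
  Group 2 (a > b): [(6, 9, 7), (4, 7, 1)]
Optimal job order: [2, 5, 3, 1, 6, 4]
Schedule:
  Job 2: M1 done at 2, M2 done at 7
  Job 5: M1 done at 4, M2 done at 10
  Job 3: M1 done at 7, M2 done at 21
  Job 1: M1 done at 13, M2 done at 28
  Job 6: M1 done at 22, M2 done at 35
  Job 4: M1 done at 29, M2 done at 36
Makespan = 36

36


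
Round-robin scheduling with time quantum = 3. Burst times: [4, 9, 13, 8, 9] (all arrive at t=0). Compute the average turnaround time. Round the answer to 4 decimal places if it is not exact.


Time quantum = 3
Execution trace:
  J1 runs 3 units, time = 3
  J2 runs 3 units, time = 6
  J3 runs 3 units, time = 9
  J4 runs 3 units, time = 12
  J5 runs 3 units, time = 15
  J1 runs 1 units, time = 16
  J2 runs 3 units, time = 19
  J3 runs 3 units, time = 22
  J4 runs 3 units, time = 25
  J5 runs 3 units, time = 28
  J2 runs 3 units, time = 31
  J3 runs 3 units, time = 34
  J4 runs 2 units, time = 36
  J5 runs 3 units, time = 39
  J3 runs 3 units, time = 42
  J3 runs 1 units, time = 43
Finish times: [16, 31, 43, 36, 39]
Average turnaround = 165/5 = 33.0

33.0


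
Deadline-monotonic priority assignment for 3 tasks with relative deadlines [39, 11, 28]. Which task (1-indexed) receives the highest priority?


Sort tasks by relative deadline (ascending):
  Task 2: deadline = 11
  Task 3: deadline = 28
  Task 1: deadline = 39
Priority order (highest first): [2, 3, 1]
Highest priority task = 2

2


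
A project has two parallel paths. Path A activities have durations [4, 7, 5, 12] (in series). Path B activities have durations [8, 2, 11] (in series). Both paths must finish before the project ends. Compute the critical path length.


Path A total = 4 + 7 + 5 + 12 = 28
Path B total = 8 + 2 + 11 = 21
Critical path = longest path = max(28, 21) = 28

28


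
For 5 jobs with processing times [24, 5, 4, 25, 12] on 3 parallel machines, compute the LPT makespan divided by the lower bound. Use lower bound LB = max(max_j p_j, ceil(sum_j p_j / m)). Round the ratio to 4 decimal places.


LPT order: [25, 24, 12, 5, 4]
Machine loads after assignment: [25, 24, 21]
LPT makespan = 25
Lower bound = max(max_job, ceil(total/3)) = max(25, 24) = 25
Ratio = 25 / 25 = 1.0

1.0


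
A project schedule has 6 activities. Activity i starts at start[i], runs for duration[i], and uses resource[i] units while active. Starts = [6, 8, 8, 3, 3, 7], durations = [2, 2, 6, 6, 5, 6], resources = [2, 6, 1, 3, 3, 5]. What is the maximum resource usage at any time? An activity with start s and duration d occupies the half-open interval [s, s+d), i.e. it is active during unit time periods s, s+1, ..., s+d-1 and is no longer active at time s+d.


Each activity i is active on [start_i, start_i + duration_i).
Compute total resource usage per time slot:
  t=0: active resources = [], total = 0
  t=1: active resources = [], total = 0
  t=2: active resources = [], total = 0
  t=3: active resources = [3, 3], total = 6
  t=4: active resources = [3, 3], total = 6
  t=5: active resources = [3, 3], total = 6
  t=6: active resources = [2, 3, 3], total = 8
  t=7: active resources = [2, 3, 3, 5], total = 13
  t=8: active resources = [6, 1, 3, 5], total = 15
  t=9: active resources = [6, 1, 5], total = 12
  t=10: active resources = [1, 5], total = 6
  t=11: active resources = [1, 5], total = 6
  t=12: active resources = [1, 5], total = 6
  t=13: active resources = [1], total = 1
Peak resource demand = 15

15


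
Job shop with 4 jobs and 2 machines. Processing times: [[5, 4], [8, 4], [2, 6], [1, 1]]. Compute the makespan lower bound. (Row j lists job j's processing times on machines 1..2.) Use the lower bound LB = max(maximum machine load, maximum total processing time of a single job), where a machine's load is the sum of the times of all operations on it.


Machine loads:
  Machine 1: 5 + 8 + 2 + 1 = 16
  Machine 2: 4 + 4 + 6 + 1 = 15
Max machine load = 16
Job totals:
  Job 1: 9
  Job 2: 12
  Job 3: 8
  Job 4: 2
Max job total = 12
Lower bound = max(16, 12) = 16

16


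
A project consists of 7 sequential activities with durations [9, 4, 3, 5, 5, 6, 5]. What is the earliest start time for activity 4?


Activity 4 starts after activities 1 through 3 complete.
Predecessor durations: [9, 4, 3]
ES = 9 + 4 + 3 = 16

16


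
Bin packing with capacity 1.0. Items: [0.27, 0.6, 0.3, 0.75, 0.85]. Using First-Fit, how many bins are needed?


Place items sequentially using First-Fit:
  Item 0.27 -> new Bin 1
  Item 0.6 -> Bin 1 (now 0.87)
  Item 0.3 -> new Bin 2
  Item 0.75 -> new Bin 3
  Item 0.85 -> new Bin 4
Total bins used = 4

4


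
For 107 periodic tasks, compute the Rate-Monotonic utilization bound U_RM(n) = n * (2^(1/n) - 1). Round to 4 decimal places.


Compute 2^(1/107) = 1.0064990387
Subtract 1: 1.0064990387 - 1 = 0.0064990387
Multiply by n: 107 * 0.0064990387 = 0.6953971409
Round to 4 dp: 0.6954

0.6954


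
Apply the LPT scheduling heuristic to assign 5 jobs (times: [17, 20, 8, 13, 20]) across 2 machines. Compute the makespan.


Sort jobs in decreasing order (LPT): [20, 20, 17, 13, 8]
Assign each job to the least loaded machine:
  Machine 1: jobs [20, 17], load = 37
  Machine 2: jobs [20, 13, 8], load = 41
Makespan = max load = 41

41


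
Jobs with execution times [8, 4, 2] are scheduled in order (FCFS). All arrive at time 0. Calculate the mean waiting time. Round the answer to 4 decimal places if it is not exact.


FCFS order (as given): [8, 4, 2]
Waiting times:
  Job 1: wait = 0
  Job 2: wait = 8
  Job 3: wait = 12
Sum of waiting times = 20
Average waiting time = 20/3 = 6.6667

6.6667


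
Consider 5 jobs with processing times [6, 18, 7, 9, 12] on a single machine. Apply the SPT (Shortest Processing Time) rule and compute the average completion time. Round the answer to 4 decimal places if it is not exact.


Sort jobs by processing time (SPT order): [6, 7, 9, 12, 18]
Compute completion times sequentially:
  Job 1: processing = 6, completes at 6
  Job 2: processing = 7, completes at 13
  Job 3: processing = 9, completes at 22
  Job 4: processing = 12, completes at 34
  Job 5: processing = 18, completes at 52
Sum of completion times = 127
Average completion time = 127/5 = 25.4

25.4


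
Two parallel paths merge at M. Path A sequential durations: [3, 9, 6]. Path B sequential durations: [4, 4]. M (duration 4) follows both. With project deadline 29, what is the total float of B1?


Forward pass: ES(B1) = sum of predecessors on chain B = 0
EF = ES + duration = 0 + 4 = 4
Backward pass: LF(M) = deadline = 29; LS(M) = 29 - 4 = 25
LF(B1) = LS(M) - sum(successors on chain B) = 25 - 4 = 21
LS = LF - duration = 21 - 4 = 17
Total float = LS - ES = 17 - 0 = 17

17


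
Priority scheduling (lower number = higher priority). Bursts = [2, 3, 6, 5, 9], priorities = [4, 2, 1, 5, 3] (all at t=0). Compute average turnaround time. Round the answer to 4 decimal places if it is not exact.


Sort by priority (ascending = highest first):
Order: [(1, 6), (2, 3), (3, 9), (4, 2), (5, 5)]
Completion times:
  Priority 1, burst=6, C=6
  Priority 2, burst=3, C=9
  Priority 3, burst=9, C=18
  Priority 4, burst=2, C=20
  Priority 5, burst=5, C=25
Average turnaround = 78/5 = 15.6

15.6


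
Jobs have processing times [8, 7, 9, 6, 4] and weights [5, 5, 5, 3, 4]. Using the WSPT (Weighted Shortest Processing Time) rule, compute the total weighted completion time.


Compute p/w ratios and sort ascending (WSPT): [(4, 4), (7, 5), (8, 5), (9, 5), (6, 3)]
Compute weighted completion times:
  Job (p=4,w=4): C=4, w*C=4*4=16
  Job (p=7,w=5): C=11, w*C=5*11=55
  Job (p=8,w=5): C=19, w*C=5*19=95
  Job (p=9,w=5): C=28, w*C=5*28=140
  Job (p=6,w=3): C=34, w*C=3*34=102
Total weighted completion time = 408

408


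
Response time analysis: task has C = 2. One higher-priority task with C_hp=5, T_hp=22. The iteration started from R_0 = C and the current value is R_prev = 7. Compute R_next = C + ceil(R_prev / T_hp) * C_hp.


R_next = C + ceil(R_prev / T_hp) * C_hp
ceil(7 / 22) = ceil(0.3182) = 1
Interference = 1 * 5 = 5
R_next = 2 + 5 = 7
R_next = R_prev, so the iteration has converged (response time = 7).

7


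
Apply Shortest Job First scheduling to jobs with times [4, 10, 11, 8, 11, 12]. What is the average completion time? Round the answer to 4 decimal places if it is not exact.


SJF order (ascending): [4, 8, 10, 11, 11, 12]
Completion times:
  Job 1: burst=4, C=4
  Job 2: burst=8, C=12
  Job 3: burst=10, C=22
  Job 4: burst=11, C=33
  Job 5: burst=11, C=44
  Job 6: burst=12, C=56
Average completion = 171/6 = 28.5

28.5


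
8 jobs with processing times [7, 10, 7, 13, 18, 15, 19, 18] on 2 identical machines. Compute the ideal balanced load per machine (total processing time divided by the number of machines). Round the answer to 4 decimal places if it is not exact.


Total processing time = 7 + 10 + 7 + 13 + 18 + 15 + 19 + 18 = 107
Number of machines = 2
Ideal balanced load = 107 / 2 = 53.5

53.5


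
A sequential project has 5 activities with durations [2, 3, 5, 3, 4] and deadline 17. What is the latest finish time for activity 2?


LF(activity 2) = deadline - sum of successor durations
Successors: activities 3 through 5 with durations [5, 3, 4]
Sum of successor durations = 12
LF = 17 - 12 = 5

5


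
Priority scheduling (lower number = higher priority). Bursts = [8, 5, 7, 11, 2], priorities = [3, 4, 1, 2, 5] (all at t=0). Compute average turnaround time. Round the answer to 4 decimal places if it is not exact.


Sort by priority (ascending = highest first):
Order: [(1, 7), (2, 11), (3, 8), (4, 5), (5, 2)]
Completion times:
  Priority 1, burst=7, C=7
  Priority 2, burst=11, C=18
  Priority 3, burst=8, C=26
  Priority 4, burst=5, C=31
  Priority 5, burst=2, C=33
Average turnaround = 115/5 = 23.0

23.0
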